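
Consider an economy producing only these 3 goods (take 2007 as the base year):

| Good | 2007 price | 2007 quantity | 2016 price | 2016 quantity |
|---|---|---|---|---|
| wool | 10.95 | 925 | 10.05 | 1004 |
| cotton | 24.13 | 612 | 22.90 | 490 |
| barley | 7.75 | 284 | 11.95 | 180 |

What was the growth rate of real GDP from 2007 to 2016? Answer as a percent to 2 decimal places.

Real GDP 2007 = Nominal GDP 2007 = 10.95·925 + 24.13·612 + 7.75·284 = 27097.31.
Real GDP 2016 (at 2007 prices) = 10.95·1004 + 24.13·490 + 7.75·180 = 24212.50.
Real growth = 24212.50/27097.31 − 1 = -0.1065.

-10.65%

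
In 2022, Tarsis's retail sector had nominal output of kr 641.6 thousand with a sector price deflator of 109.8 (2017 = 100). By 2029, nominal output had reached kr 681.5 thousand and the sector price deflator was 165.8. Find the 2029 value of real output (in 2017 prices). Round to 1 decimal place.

kr 411.0 thousand

Real output = Nominal / (sector price deflator/100) = 681.5 / 1.658 = 411.04.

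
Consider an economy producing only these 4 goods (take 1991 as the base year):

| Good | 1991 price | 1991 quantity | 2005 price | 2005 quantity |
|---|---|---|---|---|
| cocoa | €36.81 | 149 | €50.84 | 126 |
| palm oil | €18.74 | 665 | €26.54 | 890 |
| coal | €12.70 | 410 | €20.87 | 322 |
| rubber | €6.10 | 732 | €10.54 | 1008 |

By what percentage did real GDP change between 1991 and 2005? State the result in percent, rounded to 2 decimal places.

14.25%

Real GDP 1991 = Nominal GDP 1991 = 36.81·149 + 18.74·665 + 12.70·410 + 6.10·732 = 27618.99.
Real GDP 2005 (at 1991 prices) = 36.81·126 + 18.74·890 + 12.70·322 + 6.10·1008 = 31554.86.
Real growth = 31554.86/27618.99 − 1 = 0.1425.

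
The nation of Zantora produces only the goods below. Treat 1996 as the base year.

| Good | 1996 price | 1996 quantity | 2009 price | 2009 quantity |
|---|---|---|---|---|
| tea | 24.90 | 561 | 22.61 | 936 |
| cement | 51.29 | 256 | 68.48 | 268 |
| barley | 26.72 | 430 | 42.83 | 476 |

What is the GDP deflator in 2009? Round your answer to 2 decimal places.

120.36

Nominal GDP 2009 = 22.61·936 + 68.48·268 + 42.83·476 = 59902.68.
Real GDP 2009 (at 1996 prices) = 24.90·936 + 51.29·268 + 26.72·476 = 49770.84.
Deflator = Nominal/Real × 100 = 59902.68/49770.84 × 100 = 120.357.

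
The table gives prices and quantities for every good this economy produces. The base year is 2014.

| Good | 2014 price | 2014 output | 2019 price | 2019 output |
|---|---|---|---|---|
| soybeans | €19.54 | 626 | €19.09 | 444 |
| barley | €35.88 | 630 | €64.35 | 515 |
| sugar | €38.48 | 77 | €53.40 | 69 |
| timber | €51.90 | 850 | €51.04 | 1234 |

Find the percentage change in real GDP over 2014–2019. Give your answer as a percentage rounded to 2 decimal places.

14.58%

Real GDP 2014 = Nominal GDP 2014 = 19.54·626 + 35.88·630 + 38.48·77 + 51.90·850 = 81914.40.
Real GDP 2019 (at 2014 prices) = 19.54·444 + 35.88·515 + 38.48·69 + 51.90·1234 = 93853.68.
Real growth = 93853.68/81914.40 − 1 = 0.1458.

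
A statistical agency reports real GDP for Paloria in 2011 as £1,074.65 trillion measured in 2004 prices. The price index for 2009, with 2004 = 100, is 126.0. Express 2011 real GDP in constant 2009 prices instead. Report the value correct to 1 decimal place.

Real GDP in 2009 prices = Real GDP in 2004 prices × (P_2009/P_2004) = 1074.65 × 1.260 = 1354.06.

£1,354.1 trillion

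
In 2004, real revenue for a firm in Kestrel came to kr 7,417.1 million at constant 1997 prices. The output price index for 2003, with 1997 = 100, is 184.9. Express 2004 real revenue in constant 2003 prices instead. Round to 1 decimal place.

kr 13,714.2 million

Real revenue in 2003 prices = Real revenue in 1997 prices × (P_2003/P_1997) = 7417.1 × 1.849 = 13714.22.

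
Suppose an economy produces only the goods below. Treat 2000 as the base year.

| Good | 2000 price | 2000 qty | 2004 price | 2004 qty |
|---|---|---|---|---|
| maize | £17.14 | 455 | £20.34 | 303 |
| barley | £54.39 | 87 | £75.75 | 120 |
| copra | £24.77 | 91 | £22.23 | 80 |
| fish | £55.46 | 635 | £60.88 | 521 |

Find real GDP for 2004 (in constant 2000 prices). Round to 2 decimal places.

£42596.48

Real GDP 2004 = Σ (p_2000 × q_2004) = 17.14·303 + 54.39·120 + 24.77·80 + 55.46·521 = 42596.48.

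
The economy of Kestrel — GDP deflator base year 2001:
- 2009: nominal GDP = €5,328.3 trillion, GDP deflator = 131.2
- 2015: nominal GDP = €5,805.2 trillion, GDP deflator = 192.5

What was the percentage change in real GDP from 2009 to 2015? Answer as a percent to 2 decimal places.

Real GDP 2009 = 5328.3 / 1.312 = 4061.20.
Real GDP 2015 = 5805.2 / 1.925 = 3015.69.
Real growth = 3015.69 / 4061.20 − 1 = -0.2574.

-25.74%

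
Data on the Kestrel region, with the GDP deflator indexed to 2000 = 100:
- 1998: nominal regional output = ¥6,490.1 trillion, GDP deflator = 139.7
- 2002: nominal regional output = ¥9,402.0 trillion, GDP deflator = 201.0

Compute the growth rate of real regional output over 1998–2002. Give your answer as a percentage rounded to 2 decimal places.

Real regional output 1998 = 6490.1 / 1.397 = 4645.74.
Real regional output 2002 = 9402.0 / 2.010 = 4677.61.
Real growth = 4677.61 / 4645.74 − 1 = 0.0069.

0.69%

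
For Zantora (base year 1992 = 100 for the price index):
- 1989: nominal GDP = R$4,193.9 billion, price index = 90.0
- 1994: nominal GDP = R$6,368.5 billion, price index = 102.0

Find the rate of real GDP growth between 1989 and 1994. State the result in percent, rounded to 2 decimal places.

33.99%

Deflate each year: 1989 → 4193.9/0.900 = 4659.89; 1994 → 6368.5/1.020 = 6243.63.
So real GDP changed by 6243.63/4659.89 − 1 = 0.3399, i.e. 33.99%.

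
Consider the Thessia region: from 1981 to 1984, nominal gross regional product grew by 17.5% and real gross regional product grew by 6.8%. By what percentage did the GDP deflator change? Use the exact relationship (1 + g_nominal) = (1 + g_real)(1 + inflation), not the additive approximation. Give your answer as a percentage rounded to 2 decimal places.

10.02%

(1 + g_nom) = (1 + g_real)(1 + π), so π = 1.1750 / 1.0680 − 1 = 0.10019.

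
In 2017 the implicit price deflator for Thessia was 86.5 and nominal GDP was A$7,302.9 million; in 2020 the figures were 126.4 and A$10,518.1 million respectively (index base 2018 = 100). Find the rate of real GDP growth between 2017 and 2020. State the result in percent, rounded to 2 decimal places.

-1.44%

Real GDP 2017 = 7302.9 / 0.865 = 8442.66.
Real GDP 2020 = 10518.1 / 1.264 = 8321.28.
Real growth = 8321.28 / 8442.66 − 1 = -0.0144.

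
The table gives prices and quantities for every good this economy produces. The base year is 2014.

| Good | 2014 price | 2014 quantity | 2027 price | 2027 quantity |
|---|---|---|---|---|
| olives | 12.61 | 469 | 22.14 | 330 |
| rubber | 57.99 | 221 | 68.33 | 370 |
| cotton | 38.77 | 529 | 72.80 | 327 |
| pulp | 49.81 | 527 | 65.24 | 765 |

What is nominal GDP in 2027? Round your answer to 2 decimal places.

Nominal GDP 2027 = Σ (p_2027 × q_2027) = 22.14·330 + 68.33·370 + 72.80·327 + 65.24·765 = 106302.50.

106302.50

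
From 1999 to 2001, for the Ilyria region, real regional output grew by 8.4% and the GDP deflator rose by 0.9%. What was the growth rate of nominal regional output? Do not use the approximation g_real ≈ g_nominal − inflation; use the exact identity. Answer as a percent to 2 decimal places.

(1 + g_nom) = (1 + g_real)(1 + π) = 1.0840 × 1.0090 = 1.09376.

9.38%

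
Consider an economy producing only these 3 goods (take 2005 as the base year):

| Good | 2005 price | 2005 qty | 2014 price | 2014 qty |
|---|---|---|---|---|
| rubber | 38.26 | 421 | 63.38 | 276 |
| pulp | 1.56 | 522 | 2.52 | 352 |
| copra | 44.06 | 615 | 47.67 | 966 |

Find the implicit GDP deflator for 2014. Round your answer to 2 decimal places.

120.04

Nominal GDP 2014 = 63.38·276 + 2.52·352 + 47.67·966 = 64429.14.
Real GDP 2014 (at 2005 prices) = 38.26·276 + 1.56·352 + 44.06·966 = 53670.84.
Deflator = Nominal/Real × 100 = 64429.14/53670.84 × 100 = 120.045.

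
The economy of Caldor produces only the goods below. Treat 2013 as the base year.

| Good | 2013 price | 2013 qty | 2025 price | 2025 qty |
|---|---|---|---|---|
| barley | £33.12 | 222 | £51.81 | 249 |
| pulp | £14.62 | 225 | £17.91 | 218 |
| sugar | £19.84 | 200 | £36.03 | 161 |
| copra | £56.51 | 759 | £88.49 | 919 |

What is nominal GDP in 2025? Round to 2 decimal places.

£103928.21

Nominal GDP 2025 = Σ (p_2025 × q_2025) = 51.81·249 + 17.91·218 + 36.03·161 + 88.49·919 = 103928.21.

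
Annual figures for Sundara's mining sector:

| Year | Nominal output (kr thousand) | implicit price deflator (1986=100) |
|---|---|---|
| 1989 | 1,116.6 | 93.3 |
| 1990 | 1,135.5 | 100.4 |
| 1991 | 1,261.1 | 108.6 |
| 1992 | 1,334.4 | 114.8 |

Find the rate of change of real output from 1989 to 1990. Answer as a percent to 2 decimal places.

Real output 1989 = 1116.6/0.933 = 1196.78.
Real output 1990 = 1135.5/1.004 = 1130.98.
Change = 1130.98/1196.78 − 1 = -0.0550.

-5.50%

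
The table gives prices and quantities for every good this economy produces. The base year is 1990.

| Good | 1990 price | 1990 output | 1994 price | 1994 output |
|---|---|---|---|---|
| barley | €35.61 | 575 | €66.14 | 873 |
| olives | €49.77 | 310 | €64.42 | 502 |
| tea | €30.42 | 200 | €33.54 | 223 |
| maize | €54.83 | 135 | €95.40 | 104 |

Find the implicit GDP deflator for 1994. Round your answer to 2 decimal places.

Nominal GDP 1994 = 66.14·873 + 64.42·502 + 33.54·223 + 95.40·104 = 107480.08.
Real GDP 1994 (at 1990 prices) = 35.61·873 + 49.77·502 + 30.42·223 + 54.83·104 = 68558.05.
Deflator = Nominal/Real × 100 = 107480.08/68558.05 × 100 = 156.772.

156.77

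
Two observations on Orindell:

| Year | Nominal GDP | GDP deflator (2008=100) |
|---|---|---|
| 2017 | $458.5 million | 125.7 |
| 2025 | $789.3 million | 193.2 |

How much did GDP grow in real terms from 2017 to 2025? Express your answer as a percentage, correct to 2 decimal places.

Deflate each year: 2017 → 458.5/1.257 = 364.76; 2025 → 789.3/1.932 = 408.54.
So real GDP changed by 408.54/364.76 − 1 = 0.1200, i.e. 12.00%.

12.00%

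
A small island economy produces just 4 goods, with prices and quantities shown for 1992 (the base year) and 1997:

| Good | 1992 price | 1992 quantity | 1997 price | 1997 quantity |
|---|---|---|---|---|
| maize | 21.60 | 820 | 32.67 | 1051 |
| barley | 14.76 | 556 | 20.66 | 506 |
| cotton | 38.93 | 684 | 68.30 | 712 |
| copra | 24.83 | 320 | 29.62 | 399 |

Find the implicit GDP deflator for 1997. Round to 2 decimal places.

155.23

Nominal GDP 1997 = 32.67·1051 + 20.66·506 + 68.30·712 + 29.62·399 = 105238.11.
Real GDP 1997 (at 1992 prices) = 21.60·1051 + 14.76·506 + 38.93·712 + 24.83·399 = 67795.49.
Deflator = Nominal/Real × 100 = 105238.11/67795.49 × 100 = 155.229.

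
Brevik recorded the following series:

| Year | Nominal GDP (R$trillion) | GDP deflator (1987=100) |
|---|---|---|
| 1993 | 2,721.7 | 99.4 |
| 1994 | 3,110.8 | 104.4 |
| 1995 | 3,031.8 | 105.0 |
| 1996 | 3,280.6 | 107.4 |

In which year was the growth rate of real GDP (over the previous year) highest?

1994: real = 3110.8/1.044 = 2979.69; growth vs 1993 (2738.13) = 8.82%.
1995: real = 3031.8/1.050 = 2887.43; growth vs 1994 (2979.69) = -3.10%.
1996: real = 3280.6/1.074 = 3054.56; growth vs 1995 (2887.43) = 5.79%.

1994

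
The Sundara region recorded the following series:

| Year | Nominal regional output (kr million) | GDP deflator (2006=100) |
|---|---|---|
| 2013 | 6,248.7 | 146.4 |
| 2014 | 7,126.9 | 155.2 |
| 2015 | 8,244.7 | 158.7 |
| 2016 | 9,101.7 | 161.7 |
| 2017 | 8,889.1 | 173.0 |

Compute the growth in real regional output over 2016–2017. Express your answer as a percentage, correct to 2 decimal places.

Real regional output 2016 = 9101.7/1.617 = 5628.76.
Real regional output 2017 = 8889.1/1.730 = 5138.21.
Change = 5138.21/5628.76 − 1 = -0.0872.

-8.72%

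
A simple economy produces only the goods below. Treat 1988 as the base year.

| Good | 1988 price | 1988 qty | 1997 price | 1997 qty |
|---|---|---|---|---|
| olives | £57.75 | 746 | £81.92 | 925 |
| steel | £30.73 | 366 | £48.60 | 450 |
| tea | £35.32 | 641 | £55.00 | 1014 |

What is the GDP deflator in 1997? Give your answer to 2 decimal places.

Nominal GDP 1997 = 81.92·925 + 48.60·450 + 55.00·1014 = 153416.00.
Real GDP 1997 (at 1988 prices) = 57.75·925 + 30.73·450 + 35.32·1014 = 103061.73.
Deflator = Nominal/Real × 100 = 153416.00/103061.73 × 100 = 148.858.

148.86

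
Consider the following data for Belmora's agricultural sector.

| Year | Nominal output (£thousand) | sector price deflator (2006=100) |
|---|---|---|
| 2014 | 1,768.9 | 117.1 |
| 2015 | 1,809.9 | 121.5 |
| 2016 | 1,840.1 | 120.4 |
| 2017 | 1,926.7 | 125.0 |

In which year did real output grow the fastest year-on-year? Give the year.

2015: real = 1809.9/1.215 = 1489.63; growth vs 2014 (1510.59) = -1.39%.
2016: real = 1840.1/1.204 = 1528.32; growth vs 2015 (1489.63) = 2.60%.
2017: real = 1926.7/1.250 = 1541.36; growth vs 2016 (1528.32) = 0.85%.

2016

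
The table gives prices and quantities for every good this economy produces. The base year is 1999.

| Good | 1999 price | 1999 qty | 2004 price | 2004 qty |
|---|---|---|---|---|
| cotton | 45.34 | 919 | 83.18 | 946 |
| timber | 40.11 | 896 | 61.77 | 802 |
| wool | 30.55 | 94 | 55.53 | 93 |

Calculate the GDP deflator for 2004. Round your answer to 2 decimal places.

Nominal GDP 2004 = 83.18·946 + 61.77·802 + 55.53·93 = 133392.11.
Real GDP 2004 (at 1999 prices) = 45.34·946 + 40.11·802 + 30.55·93 = 77901.01.
Deflator = Nominal/Real × 100 = 133392.11/77901.01 × 100 = 171.233.

171.23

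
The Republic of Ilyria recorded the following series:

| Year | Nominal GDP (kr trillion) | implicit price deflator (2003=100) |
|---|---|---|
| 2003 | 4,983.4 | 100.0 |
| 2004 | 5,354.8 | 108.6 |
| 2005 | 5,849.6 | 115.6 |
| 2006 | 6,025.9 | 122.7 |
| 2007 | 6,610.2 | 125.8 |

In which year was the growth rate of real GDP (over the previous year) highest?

2007

2004: real = 5354.8/1.086 = 4930.76; growth vs 2003 (4983.40) = -1.06%.
2005: real = 5849.6/1.156 = 5060.21; growth vs 2004 (4930.76) = 2.63%.
2006: real = 6025.9/1.227 = 4911.08; growth vs 2005 (5060.21) = -2.95%.
2007: real = 6610.2/1.258 = 5254.53; growth vs 2006 (4911.08) = 6.99%.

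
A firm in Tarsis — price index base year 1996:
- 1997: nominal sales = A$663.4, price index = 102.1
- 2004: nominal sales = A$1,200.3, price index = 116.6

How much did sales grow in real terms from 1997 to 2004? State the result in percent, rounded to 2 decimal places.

Real sales 1997 = 663.4 / 1.021 = 649.76.
Real sales 2004 = 1200.3 / 1.166 = 1029.42.
Real growth = 1029.42 / 649.76 − 1 = 0.5843.

58.43%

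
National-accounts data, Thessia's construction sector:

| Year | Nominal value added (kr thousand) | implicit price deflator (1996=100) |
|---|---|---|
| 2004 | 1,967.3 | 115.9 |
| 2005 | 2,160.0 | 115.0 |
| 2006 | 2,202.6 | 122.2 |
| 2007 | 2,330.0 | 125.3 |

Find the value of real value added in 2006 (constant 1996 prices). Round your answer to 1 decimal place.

Real value added 2006 = 2202.6 / 1.222 = 1802.45.

kr 1,802.5 thousand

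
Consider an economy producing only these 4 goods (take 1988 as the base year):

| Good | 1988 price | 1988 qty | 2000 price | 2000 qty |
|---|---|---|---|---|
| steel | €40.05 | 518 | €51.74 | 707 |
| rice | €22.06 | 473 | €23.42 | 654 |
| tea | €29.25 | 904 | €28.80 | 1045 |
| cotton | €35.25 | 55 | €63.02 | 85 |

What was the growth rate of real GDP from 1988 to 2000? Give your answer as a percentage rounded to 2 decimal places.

28.11%

Real GDP 1988 = Nominal GDP 1988 = 40.05·518 + 22.06·473 + 29.25·904 + 35.25·55 = 59561.03.
Real GDP 2000 (at 1988 prices) = 40.05·707 + 22.06·654 + 29.25·1045 + 35.25·85 = 76305.09.
Real growth = 76305.09/59561.03 − 1 = 0.2811.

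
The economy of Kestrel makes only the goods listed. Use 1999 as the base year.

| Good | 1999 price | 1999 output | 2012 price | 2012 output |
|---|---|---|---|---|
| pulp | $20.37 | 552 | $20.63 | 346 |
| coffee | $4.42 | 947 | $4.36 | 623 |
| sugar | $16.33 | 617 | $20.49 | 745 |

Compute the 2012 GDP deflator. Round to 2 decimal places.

Nominal GDP 2012 = 20.63·346 + 4.36·623 + 20.49·745 = 25119.31.
Real GDP 2012 (at 1999 prices) = 20.37·346 + 4.42·623 + 16.33·745 = 21967.53.
Deflator = Nominal/Real × 100 = 25119.31/21967.53 × 100 = 114.347.

114.35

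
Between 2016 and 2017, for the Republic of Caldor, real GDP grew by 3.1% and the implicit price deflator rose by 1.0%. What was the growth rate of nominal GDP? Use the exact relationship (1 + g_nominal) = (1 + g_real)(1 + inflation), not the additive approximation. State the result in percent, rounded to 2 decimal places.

4.13%

(1 + g_nom) = (1 + g_real)(1 + π) = 1.0310 × 1.0100 = 1.04131.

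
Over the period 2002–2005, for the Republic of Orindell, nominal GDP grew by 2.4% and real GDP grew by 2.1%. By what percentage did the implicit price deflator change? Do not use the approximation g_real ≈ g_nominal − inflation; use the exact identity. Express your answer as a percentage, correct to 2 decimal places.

0.29%

(1 + g_nom) = (1 + g_real)(1 + π), so π = 1.0240 / 1.0210 − 1 = 0.00294.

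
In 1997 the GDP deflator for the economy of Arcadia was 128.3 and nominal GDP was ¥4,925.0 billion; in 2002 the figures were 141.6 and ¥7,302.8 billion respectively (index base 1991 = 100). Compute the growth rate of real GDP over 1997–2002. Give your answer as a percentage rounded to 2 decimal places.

Deflate each year: 1997 → 4925.0/1.283 = 3838.66; 2002 → 7302.8/1.416 = 5157.34.
So real GDP changed by 5157.34/3838.66 − 1 = 0.3435, i.e. 34.35%.

34.35%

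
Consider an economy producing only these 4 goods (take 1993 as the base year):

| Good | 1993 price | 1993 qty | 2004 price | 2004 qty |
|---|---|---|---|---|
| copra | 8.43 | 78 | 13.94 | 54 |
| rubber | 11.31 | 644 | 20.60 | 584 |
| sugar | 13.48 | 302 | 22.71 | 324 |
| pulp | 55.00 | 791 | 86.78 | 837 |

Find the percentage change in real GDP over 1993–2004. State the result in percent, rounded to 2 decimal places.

3.50%

Real GDP 1993 = Nominal GDP 1993 = 8.43·78 + 11.31·644 + 13.48·302 + 55.00·791 = 55517.14.
Real GDP 2004 (at 1993 prices) = 8.43·54 + 11.31·584 + 13.48·324 + 55.00·837 = 57462.78.
Real growth = 57462.78/55517.14 − 1 = 0.0350.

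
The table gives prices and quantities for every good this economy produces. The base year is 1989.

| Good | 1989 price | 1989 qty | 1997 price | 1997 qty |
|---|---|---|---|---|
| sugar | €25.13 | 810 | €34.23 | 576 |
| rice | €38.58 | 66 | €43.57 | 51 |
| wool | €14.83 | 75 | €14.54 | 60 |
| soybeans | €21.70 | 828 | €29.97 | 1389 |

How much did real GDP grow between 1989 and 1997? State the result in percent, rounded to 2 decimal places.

13.08%

Real GDP 1989 = Nominal GDP 1989 = 25.13·810 + 38.58·66 + 14.83·75 + 21.70·828 = 41981.43.
Real GDP 1997 (at 1989 prices) = 25.13·576 + 38.58·51 + 14.83·60 + 21.70·1389 = 47473.56.
Real growth = 47473.56/41981.43 − 1 = 0.1308.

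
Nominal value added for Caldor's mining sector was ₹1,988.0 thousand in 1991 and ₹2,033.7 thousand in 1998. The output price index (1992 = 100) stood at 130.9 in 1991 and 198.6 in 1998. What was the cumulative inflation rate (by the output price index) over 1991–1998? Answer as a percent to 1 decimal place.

51.7%

Price-level change = 198.6 / 130.9 − 1 = 0.5172.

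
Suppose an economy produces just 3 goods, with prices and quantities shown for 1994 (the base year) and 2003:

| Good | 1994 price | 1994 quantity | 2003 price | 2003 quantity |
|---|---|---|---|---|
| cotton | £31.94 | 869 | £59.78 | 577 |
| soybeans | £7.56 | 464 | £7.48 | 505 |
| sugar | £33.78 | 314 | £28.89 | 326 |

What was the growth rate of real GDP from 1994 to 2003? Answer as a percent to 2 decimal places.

Real GDP 1994 = Nominal GDP 1994 = 31.94·869 + 7.56·464 + 33.78·314 = 41870.62.
Real GDP 2003 (at 1994 prices) = 31.94·577 + 7.56·505 + 33.78·326 = 33259.46.
Real growth = 33259.46/41870.62 − 1 = -0.2057.

-20.57%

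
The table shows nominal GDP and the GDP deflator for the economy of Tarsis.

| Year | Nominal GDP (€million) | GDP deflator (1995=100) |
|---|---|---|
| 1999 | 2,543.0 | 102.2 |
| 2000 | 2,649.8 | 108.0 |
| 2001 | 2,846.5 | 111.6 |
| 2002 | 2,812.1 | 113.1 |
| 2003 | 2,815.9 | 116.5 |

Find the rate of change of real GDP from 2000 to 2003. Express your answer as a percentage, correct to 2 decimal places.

-1.49%

Real GDP 2000 = 2649.8/1.080 = 2453.52.
Real GDP 2003 = 2815.9/1.165 = 2417.08.
Change = 2417.08/2453.52 − 1 = -0.0149.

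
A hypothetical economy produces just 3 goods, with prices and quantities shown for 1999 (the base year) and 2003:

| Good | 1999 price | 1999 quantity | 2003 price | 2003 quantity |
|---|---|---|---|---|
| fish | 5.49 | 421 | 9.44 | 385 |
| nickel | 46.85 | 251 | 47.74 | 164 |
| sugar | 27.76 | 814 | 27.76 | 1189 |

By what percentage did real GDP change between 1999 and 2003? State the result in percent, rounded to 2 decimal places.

Real GDP 1999 = Nominal GDP 1999 = 5.49·421 + 46.85·251 + 27.76·814 = 36667.28.
Real GDP 2003 (at 1999 prices) = 5.49·385 + 46.85·164 + 27.76·1189 = 42803.69.
Real growth = 42803.69/36667.28 − 1 = 0.1674.

16.74%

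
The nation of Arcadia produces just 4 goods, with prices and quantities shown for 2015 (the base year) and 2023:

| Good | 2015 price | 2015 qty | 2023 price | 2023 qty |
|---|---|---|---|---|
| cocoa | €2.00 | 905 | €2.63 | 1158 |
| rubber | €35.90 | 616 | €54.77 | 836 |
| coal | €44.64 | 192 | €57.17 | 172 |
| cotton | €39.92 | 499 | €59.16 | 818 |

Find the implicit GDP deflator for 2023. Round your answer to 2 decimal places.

147.34

Nominal GDP 2023 = 2.63·1158 + 54.77·836 + 57.17·172 + 59.16·818 = 107059.38.
Real GDP 2023 (at 2015 prices) = 2.00·1158 + 35.90·836 + 44.64·172 + 39.92·818 = 72661.04.
Deflator = Nominal/Real × 100 = 107059.38/72661.04 × 100 = 147.341.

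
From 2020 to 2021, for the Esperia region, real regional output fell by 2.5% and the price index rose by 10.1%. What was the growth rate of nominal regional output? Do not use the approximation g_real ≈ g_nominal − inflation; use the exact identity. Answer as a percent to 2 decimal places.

(1 + g_nom) = (1 + g_real)(1 + π) = 0.9750 × 1.1010 = 1.07348.

7.35%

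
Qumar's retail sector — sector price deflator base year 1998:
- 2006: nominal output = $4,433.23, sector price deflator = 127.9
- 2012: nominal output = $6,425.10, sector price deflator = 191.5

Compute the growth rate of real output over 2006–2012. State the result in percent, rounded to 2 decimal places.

Real output 2006 = 4433.23 / 1.279 = 3466.17.
Real output 2012 = 6425.10 / 1.915 = 3355.14.
Real growth = 3355.14 / 3466.17 − 1 = -0.0320.

-3.20%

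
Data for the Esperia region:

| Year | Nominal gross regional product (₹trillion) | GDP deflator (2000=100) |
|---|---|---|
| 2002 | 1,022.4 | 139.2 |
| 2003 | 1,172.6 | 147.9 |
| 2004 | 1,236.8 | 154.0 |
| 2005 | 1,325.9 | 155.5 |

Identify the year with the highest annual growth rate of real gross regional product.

2003: real = 1172.6/1.479 = 792.83; growth vs 2002 (734.48) = 7.94%.
2004: real = 1236.8/1.540 = 803.12; growth vs 2003 (792.83) = 1.30%.
2005: real = 1325.9/1.555 = 852.67; growth vs 2004 (803.12) = 6.17%.

2003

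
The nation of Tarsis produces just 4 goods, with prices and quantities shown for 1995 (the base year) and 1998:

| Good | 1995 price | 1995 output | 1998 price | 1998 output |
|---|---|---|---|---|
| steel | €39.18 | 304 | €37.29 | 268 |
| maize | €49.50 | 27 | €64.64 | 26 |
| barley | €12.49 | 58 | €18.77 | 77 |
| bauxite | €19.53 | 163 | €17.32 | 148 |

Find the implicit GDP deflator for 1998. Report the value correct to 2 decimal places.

100.28

Nominal GDP 1998 = 37.29·268 + 64.64·26 + 18.77·77 + 17.32·148 = 15683.01.
Real GDP 1998 (at 1995 prices) = 39.18·268 + 49.50·26 + 12.49·77 + 19.53·148 = 15639.41.
Deflator = Nominal/Real × 100 = 15683.01/15639.41 × 100 = 100.279.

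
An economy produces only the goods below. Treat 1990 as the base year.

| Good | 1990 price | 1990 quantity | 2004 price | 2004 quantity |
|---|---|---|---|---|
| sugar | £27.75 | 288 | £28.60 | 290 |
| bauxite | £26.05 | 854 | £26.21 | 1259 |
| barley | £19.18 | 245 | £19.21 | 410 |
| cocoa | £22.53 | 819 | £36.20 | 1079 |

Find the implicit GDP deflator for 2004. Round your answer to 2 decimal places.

120.83

Nominal GDP 2004 = 28.60·290 + 26.21·1259 + 19.21·410 + 36.20·1079 = 88228.29.
Real GDP 2004 (at 1990 prices) = 27.75·290 + 26.05·1259 + 19.18·410 + 22.53·1079 = 73018.12.
Deflator = Nominal/Real × 100 = 88228.29/73018.12 × 100 = 120.831.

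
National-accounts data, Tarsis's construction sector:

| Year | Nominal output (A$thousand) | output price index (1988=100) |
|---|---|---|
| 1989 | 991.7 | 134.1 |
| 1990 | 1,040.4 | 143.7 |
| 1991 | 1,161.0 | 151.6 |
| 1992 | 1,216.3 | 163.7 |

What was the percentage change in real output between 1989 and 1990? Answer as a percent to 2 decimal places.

Real output 1989 = 991.7/1.341 = 739.52.
Real output 1990 = 1040.4/1.437 = 724.01.
Change = 724.01/739.52 − 1 = -0.0210.

-2.10%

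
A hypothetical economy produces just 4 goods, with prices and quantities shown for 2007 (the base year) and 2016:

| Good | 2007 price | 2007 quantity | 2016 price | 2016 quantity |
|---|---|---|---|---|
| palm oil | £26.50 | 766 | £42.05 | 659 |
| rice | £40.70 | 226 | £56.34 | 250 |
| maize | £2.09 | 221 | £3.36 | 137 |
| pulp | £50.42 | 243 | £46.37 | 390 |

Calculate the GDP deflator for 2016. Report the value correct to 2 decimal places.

126.80

Nominal GDP 2016 = 42.05·659 + 56.34·250 + 3.36·137 + 46.37·390 = 60340.57.
Real GDP 2016 (at 2007 prices) = 26.50·659 + 40.70·250 + 2.09·137 + 50.42·390 = 47588.63.
Deflator = Nominal/Real × 100 = 60340.57/47588.63 × 100 = 126.796.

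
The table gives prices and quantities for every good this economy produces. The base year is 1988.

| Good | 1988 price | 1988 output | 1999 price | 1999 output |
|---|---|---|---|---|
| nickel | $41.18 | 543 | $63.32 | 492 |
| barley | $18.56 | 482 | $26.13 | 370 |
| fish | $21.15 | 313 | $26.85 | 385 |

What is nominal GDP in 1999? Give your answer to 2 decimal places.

Nominal GDP 1999 = Σ (p_1999 × q_1999) = 63.32·492 + 26.13·370 + 26.85·385 = 51158.79.

$51158.79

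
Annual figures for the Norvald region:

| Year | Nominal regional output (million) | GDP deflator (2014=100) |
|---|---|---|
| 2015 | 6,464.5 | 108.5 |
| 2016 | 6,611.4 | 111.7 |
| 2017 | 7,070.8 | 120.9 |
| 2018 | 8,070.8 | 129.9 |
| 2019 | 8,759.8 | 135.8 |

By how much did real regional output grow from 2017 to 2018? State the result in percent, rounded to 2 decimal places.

6.23%

Real regional output 2017 = 7070.8/1.209 = 5848.47.
Real regional output 2018 = 8070.8/1.299 = 6213.09.
Change = 6213.09/5848.47 − 1 = 0.0623.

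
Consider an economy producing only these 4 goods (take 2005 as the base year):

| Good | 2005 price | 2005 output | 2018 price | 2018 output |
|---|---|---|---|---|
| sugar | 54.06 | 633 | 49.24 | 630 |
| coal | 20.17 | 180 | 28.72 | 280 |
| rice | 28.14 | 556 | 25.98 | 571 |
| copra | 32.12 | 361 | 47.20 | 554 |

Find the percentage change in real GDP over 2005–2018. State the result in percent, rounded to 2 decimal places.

Real GDP 2005 = Nominal GDP 2005 = 54.06·633 + 20.17·180 + 28.14·556 + 32.12·361 = 65091.74.
Real GDP 2018 (at 2005 prices) = 54.06·630 + 20.17·280 + 28.14·571 + 32.12·554 = 73567.82.
Real growth = 73567.82/65091.74 − 1 = 0.1302.

13.02%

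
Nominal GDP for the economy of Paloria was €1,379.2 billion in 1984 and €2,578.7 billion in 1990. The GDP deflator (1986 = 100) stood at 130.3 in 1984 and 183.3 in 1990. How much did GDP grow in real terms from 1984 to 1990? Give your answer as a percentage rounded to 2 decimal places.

Real GDP 1984 = 1379.2 / 1.303 = 1058.48.
Real GDP 1990 = 2578.7 / 1.833 = 1406.82.
Real growth = 1406.82 / 1058.48 − 1 = 0.3291.

32.91%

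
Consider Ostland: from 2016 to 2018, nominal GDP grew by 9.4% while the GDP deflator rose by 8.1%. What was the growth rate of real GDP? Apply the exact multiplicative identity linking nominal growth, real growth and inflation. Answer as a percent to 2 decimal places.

1.20%

(1 + g_nom) = (1 + g_real)(1 + π), so g_real = 1.0940 / 1.0810 − 1 = 0.01203.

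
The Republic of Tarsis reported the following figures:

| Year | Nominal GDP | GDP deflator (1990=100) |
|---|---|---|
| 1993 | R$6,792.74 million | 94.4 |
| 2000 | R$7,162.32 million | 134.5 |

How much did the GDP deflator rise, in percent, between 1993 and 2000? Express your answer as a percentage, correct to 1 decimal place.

42.5%

Price-level change = 134.5 / 94.4 − 1 = 0.4248.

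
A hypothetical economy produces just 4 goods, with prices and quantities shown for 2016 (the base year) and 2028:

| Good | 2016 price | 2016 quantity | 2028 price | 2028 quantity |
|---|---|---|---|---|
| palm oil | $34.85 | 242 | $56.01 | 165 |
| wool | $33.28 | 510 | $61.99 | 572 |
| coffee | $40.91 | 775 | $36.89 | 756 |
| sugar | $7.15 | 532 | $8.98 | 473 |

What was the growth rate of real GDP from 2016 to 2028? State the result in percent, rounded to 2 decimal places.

-2.99%

Real GDP 2016 = Nominal GDP 2016 = 34.85·242 + 33.28·510 + 40.91·775 + 7.15·532 = 60915.55.
Real GDP 2028 (at 2016 prices) = 34.85·165 + 33.28·572 + 40.91·756 + 7.15·473 = 59096.32.
Real growth = 59096.32/60915.55 − 1 = -0.0299.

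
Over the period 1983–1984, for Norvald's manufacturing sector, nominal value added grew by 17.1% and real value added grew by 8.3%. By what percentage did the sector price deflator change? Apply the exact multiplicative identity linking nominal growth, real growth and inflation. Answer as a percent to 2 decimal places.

(1 + g_nom) = (1 + g_real)(1 + π), so π = 1.1710 / 1.0830 − 1 = 0.08126.

8.13%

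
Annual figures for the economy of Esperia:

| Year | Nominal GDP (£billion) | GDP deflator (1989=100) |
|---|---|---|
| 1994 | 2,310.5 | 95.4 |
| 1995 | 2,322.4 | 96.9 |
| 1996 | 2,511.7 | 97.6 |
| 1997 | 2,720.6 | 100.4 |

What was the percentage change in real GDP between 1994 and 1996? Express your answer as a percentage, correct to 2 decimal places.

6.26%

Real GDP 1994 = 2310.5/0.954 = 2421.91.
Real GDP 1996 = 2511.7/0.976 = 2573.46.
Change = 2573.46/2421.91 − 1 = 0.0626.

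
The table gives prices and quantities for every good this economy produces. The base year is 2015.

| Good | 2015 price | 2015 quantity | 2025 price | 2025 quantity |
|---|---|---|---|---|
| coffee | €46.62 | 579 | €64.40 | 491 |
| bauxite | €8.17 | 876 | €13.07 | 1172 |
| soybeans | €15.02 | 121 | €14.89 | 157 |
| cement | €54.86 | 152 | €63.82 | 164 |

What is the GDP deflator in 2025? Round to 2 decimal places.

Nominal GDP 2025 = 64.40·491 + 13.07·1172 + 14.89·157 + 63.82·164 = 59742.65.
Real GDP 2025 (at 2015 prices) = 46.62·491 + 8.17·1172 + 15.02·157 + 54.86·164 = 43820.84.
Deflator = Nominal/Real × 100 = 59742.65/43820.84 × 100 = 136.334.

136.33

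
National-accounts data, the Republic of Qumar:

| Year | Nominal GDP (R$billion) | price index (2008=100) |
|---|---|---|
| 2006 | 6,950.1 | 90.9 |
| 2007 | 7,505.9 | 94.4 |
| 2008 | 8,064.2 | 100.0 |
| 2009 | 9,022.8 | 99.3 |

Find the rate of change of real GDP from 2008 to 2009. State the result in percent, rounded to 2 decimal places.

Real GDP 2008 = 8064.2/1.000 = 8064.20.
Real GDP 2009 = 9022.8/0.993 = 9086.40.
Change = 9086.40/8064.20 − 1 = 0.1268.

12.68%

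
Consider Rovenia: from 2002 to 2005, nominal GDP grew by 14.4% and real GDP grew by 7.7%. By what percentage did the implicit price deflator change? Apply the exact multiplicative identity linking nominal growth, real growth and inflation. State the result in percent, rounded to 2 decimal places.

6.22%

(1 + g_nom) = (1 + g_real)(1 + π), so π = 1.1440 / 1.0770 − 1 = 0.06221.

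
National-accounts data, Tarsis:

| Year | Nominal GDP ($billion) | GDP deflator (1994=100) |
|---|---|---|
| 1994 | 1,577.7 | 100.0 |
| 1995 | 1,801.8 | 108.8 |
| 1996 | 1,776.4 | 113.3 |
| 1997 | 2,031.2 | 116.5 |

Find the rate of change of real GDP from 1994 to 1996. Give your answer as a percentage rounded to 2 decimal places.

Real GDP 1994 = 1577.7/1.000 = 1577.70.
Real GDP 1996 = 1776.4/1.133 = 1567.87.
Change = 1567.87/1577.70 − 1 = -0.0062.

-0.62%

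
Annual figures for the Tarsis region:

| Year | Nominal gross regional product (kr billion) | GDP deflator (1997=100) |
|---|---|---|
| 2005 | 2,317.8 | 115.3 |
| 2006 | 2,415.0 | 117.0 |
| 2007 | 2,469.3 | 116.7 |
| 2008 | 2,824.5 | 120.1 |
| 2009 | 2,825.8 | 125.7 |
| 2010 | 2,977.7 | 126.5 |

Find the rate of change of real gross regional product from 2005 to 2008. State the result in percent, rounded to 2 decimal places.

16.99%

Real gross regional product 2005 = 2317.8/1.153 = 2010.23.
Real gross regional product 2008 = 2824.5/1.201 = 2351.79.
Change = 2351.79/2010.23 − 1 = 0.1699.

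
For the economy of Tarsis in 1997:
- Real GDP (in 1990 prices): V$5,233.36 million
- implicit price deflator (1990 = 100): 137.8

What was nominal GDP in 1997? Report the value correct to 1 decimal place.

V$7,211.6 million

Nominal GDP = Real × (implicit price deflator/100) = 5233.36 × 1.378 = 7211.57.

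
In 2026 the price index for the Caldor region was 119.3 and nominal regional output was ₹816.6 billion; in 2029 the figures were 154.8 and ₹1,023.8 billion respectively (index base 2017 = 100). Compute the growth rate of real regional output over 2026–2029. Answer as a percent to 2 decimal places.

-3.38%

Real regional output 2026 = 816.6 / 1.193 = 684.49.
Real regional output 2029 = 1023.8 / 1.548 = 661.37.
Real growth = 661.37 / 684.49 − 1 = -0.0338.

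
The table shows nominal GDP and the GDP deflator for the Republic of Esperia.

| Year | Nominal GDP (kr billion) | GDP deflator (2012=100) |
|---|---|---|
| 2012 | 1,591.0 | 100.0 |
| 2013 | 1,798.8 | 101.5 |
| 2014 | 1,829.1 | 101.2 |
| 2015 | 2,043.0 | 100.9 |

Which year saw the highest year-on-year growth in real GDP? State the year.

2015

2013: real = 1798.8/1.015 = 1772.22; growth vs 2012 (1591.00) = 11.39%.
2014: real = 1829.1/1.012 = 1807.41; growth vs 2013 (1772.22) = 1.99%.
2015: real = 2043.0/1.009 = 2024.78; growth vs 2014 (1807.41) = 12.03%.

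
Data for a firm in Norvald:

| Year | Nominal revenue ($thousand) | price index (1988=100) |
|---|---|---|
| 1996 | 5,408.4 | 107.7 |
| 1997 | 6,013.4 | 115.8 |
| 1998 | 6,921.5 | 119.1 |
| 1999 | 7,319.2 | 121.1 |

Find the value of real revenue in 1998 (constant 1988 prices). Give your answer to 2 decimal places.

$5,811.50 thousand

Real revenue 1998 = 6921.5 / 1.191 = 5811.50.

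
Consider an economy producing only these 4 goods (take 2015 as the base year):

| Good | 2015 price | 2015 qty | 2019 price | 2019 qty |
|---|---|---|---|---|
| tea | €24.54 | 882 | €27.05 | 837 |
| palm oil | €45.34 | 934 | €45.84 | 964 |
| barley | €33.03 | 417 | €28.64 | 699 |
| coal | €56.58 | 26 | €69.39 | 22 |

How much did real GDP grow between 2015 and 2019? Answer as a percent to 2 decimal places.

11.79%

Real GDP 2015 = Nominal GDP 2015 = 24.54·882 + 45.34·934 + 33.03·417 + 56.58·26 = 79236.43.
Real GDP 2019 (at 2015 prices) = 24.54·837 + 45.34·964 + 33.03·699 + 56.58·22 = 88580.47.
Real growth = 88580.47/79236.43 − 1 = 0.1179.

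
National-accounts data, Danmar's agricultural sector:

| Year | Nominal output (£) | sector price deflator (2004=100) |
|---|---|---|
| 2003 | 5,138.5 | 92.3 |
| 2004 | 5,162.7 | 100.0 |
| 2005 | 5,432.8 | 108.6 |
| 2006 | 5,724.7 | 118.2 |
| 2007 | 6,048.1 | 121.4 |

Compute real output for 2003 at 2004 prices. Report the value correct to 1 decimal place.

Real output 2003 = 5138.5 / 0.923 = 5567.17.

£5,567.2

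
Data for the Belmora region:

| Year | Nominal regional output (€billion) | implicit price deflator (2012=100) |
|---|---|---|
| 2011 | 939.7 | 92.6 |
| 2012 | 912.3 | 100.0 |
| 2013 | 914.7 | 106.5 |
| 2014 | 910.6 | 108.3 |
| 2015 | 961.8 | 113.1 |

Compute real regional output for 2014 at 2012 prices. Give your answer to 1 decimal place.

€840.8 billion

Real regional output 2014 = 910.6 / 1.083 = 840.81.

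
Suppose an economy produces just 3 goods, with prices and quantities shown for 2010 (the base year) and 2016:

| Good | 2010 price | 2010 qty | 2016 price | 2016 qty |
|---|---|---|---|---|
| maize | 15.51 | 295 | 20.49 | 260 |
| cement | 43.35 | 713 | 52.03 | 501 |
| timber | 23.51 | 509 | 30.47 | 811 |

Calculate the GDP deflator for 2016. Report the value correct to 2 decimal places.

Nominal GDP 2016 = 20.49·260 + 52.03·501 + 30.47·811 = 56105.60.
Real GDP 2016 (at 2010 prices) = 15.51·260 + 43.35·501 + 23.51·811 = 44817.56.
Deflator = Nominal/Real × 100 = 56105.60/44817.56 × 100 = 125.187.

125.19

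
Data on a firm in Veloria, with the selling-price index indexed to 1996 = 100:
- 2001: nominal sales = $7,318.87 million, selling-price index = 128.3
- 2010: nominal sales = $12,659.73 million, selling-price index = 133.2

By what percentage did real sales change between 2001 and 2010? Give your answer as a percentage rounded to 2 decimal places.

66.61%

Real sales 2001 = 7318.87 / 1.283 = 5704.50.
Real sales 2010 = 12659.73 / 1.332 = 9504.30.
Real growth = 9504.30 / 5704.50 − 1 = 0.6661.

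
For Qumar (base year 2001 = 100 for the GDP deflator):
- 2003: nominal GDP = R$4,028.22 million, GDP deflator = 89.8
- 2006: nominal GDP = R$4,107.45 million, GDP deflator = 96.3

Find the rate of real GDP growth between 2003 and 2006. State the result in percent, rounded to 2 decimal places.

-4.92%

Deflate each year: 2003 → 4028.22/0.898 = 4485.77; 2006 → 4107.45/0.963 = 4265.26.
So real GDP changed by 4265.26/4485.77 − 1 = -0.0492, i.e. -4.92%.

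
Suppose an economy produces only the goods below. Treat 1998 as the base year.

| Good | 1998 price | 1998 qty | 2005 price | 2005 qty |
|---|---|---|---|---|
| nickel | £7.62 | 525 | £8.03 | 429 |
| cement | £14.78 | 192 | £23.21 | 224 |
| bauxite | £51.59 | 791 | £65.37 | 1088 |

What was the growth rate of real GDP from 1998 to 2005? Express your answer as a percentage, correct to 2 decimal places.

31.62%

Real GDP 1998 = Nominal GDP 1998 = 7.62·525 + 14.78·192 + 51.59·791 = 47645.95.
Real GDP 2005 (at 1998 prices) = 7.62·429 + 14.78·224 + 51.59·1088 = 62709.62.
Real growth = 62709.62/47645.95 − 1 = 0.3162.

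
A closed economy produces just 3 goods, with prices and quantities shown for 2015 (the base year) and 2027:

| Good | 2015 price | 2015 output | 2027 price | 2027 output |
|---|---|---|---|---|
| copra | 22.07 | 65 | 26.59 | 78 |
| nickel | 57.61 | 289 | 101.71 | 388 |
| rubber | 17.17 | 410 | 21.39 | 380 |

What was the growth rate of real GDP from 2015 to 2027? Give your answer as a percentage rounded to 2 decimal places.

21.79%

Real GDP 2015 = Nominal GDP 2015 = 22.07·65 + 57.61·289 + 17.17·410 = 25123.54.
Real GDP 2027 (at 2015 prices) = 22.07·78 + 57.61·388 + 17.17·380 = 30598.74.
Real growth = 30598.74/25123.54 − 1 = 0.2179.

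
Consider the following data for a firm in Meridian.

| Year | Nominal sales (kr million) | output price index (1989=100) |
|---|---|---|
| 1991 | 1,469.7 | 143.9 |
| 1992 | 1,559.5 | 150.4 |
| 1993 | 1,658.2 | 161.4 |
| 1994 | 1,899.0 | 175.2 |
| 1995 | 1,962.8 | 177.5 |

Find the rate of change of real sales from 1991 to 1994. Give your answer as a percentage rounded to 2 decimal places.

Real sales 1991 = 1469.7/1.439 = 1021.33.
Real sales 1994 = 1899.0/1.752 = 1083.90.
Change = 1083.90/1021.33 − 1 = 0.0613.

6.13%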